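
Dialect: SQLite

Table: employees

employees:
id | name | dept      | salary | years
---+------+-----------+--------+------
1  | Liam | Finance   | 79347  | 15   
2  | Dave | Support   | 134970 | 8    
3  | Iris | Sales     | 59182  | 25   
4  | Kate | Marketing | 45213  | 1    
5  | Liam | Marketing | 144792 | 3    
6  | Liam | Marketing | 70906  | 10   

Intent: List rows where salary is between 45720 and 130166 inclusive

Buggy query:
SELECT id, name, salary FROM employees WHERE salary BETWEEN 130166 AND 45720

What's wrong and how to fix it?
Bug: BETWEEN expects the lower bound first; with 130166 AND 45720 the range is empty

Fix: Swap the bounds so the smaller value comes first

Corrected query:
SELECT id, name, salary FROM employees WHERE salary BETWEEN 45720 AND 130166

Result:
id | name | salary
---+------+-------
1  | Liam | 79347 
3  | Iris | 59182 
6  | Liam | 70906 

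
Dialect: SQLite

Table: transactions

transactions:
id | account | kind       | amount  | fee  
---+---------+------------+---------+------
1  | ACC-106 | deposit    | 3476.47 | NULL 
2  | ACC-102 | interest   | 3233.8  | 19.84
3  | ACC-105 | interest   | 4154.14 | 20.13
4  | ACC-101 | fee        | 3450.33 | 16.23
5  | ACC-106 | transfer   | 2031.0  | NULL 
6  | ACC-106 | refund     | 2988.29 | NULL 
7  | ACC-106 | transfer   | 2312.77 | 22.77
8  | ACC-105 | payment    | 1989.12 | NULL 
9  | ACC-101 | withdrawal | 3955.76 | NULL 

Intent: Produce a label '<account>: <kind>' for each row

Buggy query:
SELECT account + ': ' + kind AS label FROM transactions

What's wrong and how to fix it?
Bug: '+' is numeric addition; on text columns SQLite converts them to 0 instead of concatenating

Fix: Use the || operator for string concatenation

Corrected query:
SELECT account || ': ' || kind AS label FROM transactions

Result:
label              
-------------------
ACC-106: deposit   
ACC-102: interest  
ACC-105: interest  
ACC-101: fee       
ACC-106: transfer  
ACC-106: refund    
ACC-106: transfer  
ACC-105: payment   
ACC-101: withdrawal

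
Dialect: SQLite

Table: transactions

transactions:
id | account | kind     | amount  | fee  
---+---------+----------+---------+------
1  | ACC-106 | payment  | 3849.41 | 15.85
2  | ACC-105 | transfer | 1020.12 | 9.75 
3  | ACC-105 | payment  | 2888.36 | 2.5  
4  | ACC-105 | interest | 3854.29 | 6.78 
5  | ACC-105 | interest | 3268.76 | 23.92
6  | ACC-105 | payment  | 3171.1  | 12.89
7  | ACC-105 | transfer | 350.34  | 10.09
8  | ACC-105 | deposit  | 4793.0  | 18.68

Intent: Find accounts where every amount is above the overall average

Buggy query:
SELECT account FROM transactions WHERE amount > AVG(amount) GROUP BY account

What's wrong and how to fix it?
Bug: AVG() is an aggregate; it can't sit directly in WHERE

Fix: Compute the overall average in a scalar subquery and compare each group's MIN against it in HAVING

Corrected query:
SELECT account FROM transactions GROUP BY account HAVING MIN(amount) > (SELECT AVG(amount) FROM transactions)

Result:
account
-------
ACC-106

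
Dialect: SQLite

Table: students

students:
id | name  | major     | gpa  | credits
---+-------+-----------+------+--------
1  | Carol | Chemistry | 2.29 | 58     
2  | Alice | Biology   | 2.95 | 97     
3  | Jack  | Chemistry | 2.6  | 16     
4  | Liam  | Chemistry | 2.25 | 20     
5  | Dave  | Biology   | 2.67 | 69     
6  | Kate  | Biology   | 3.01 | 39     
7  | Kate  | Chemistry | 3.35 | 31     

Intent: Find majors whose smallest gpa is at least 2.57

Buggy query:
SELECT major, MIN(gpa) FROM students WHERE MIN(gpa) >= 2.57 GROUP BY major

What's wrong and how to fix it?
Bug: Aggregates like MIN are computed per group after WHERE runs

Fix: Use HAVING for the per-group MIN condition

Corrected query:
SELECT major, MIN(gpa) FROM students GROUP BY major HAVING MIN(gpa) >= 2.57

Result:
major   | MIN(gpa)
--------+---------
Biology | 2.67    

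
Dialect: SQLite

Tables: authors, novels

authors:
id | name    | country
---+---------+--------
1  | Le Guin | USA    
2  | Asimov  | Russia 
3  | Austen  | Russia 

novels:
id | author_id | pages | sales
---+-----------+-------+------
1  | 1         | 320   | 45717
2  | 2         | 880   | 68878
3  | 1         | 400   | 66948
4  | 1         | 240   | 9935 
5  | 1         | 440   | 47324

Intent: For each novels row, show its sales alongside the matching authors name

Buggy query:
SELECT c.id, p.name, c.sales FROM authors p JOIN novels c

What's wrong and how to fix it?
Bug: Missing join condition: each novels row is matched to all authors rows instead of just its own

Fix: Specify the join condition linking the foreign key to the parent id

Corrected query:
SELECT c.id, p.name, c.sales FROM authors p JOIN novels c ON c.author_id = p.id

Result:
id | name    | sales
---+---------+------
1  | Le Guin | 45717
2  | Asimov  | 68878
3  | Le Guin | 66948
4  | Le Guin | 9935 
5  | Le Guin | 47324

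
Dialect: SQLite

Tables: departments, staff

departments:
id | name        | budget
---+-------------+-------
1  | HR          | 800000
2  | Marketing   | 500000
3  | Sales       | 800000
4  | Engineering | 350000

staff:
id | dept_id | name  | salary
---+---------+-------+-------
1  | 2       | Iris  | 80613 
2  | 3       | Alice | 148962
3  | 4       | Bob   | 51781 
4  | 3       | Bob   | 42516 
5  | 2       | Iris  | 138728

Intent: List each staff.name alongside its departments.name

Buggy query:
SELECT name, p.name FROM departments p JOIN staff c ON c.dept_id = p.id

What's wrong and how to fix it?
Bug: 'name' exists in both joined tables, so the database can't tell which one is meant

Fix: Qualify the column with its table alias (c.name)

Corrected query:
SELECT c.name, p.name FROM departments p JOIN staff c ON c.dept_id = p.id

Result:
name  | name       
------+------------
Iris  | Marketing  
Alice | Sales      
Bob   | Engineering
Bob   | Sales      
Iris  | Marketing  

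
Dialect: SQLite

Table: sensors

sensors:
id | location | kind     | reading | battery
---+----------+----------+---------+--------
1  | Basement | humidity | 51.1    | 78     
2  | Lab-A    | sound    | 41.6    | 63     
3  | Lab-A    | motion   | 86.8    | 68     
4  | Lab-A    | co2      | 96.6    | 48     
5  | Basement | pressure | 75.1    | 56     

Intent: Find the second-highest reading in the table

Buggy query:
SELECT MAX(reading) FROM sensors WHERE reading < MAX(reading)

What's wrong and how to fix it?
Bug: The inner MAX is an aggregate inside WHERE, which is not allowed

Fix: Put the inner MAX in a scalar subquery

Corrected query:
SELECT MAX(reading) FROM sensors WHERE reading < (SELECT MAX(reading) FROM sensors)

Result:
MAX(reading)
------------
86.8        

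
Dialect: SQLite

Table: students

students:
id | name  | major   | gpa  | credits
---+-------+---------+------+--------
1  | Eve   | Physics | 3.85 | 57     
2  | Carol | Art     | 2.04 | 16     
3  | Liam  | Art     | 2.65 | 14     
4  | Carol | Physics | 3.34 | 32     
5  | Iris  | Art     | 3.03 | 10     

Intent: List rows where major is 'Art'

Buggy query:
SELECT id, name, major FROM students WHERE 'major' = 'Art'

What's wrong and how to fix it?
Bug: Single quotes denote string literals in SQL; the column name is being compared as a constant string

Fix: Remove the quotes around the column name (or use double quotes for an identifier)

Corrected query:
SELECT id, name, major FROM students WHERE major = 'Art'

Result:
id | name  | major
---+-------+------
2  | Carol | Art  
3  | Liam  | Art  
5  | Iris  | Art  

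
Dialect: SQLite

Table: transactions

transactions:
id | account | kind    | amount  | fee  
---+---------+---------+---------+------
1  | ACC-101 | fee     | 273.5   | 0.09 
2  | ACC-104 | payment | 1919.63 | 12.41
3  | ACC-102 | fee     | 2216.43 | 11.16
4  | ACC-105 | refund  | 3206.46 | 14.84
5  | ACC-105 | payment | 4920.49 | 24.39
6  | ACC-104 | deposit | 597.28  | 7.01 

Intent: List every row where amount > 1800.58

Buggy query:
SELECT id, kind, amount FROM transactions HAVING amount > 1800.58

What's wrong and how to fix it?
Bug: This is a non-aggregate query (no GROUP BY, no aggregates), so in SQLite the HAVING clause is invalid here; a row-level condition belongs in WHERE

Fix: Replace HAVING with WHERE since the condition applies to individual rows

Corrected query:
SELECT id, kind, amount FROM transactions WHERE amount > 1800.58

Result:
id | kind    | amount 
---+---------+--------
2  | payment | 1919.63
3  | fee     | 2216.43
4  | refund  | 3206.46
5  | payment | 4920.49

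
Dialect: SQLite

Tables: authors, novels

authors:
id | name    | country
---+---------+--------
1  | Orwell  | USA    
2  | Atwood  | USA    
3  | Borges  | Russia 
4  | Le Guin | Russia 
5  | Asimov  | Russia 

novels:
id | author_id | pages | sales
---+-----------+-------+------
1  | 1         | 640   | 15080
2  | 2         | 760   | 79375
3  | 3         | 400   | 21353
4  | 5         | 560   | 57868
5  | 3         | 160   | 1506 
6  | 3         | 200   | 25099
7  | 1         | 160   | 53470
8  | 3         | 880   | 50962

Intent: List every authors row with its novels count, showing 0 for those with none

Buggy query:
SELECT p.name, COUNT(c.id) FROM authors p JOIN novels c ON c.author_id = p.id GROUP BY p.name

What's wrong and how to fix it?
Bug: An inner join excludes parents with zero children

Fix: Switch to LEFT JOIN to retain unmatched parent rows

Corrected query:
SELECT p.name, COUNT(c.id) FROM authors p LEFT JOIN novels c ON c.author_id = p.id GROUP BY p.name

Result:
name    | COUNT(c.id)
--------+------------
Asimov  | 1          
Atwood  | 1          
Borges  | 4          
Le Guin | 0          
Orwell  | 2          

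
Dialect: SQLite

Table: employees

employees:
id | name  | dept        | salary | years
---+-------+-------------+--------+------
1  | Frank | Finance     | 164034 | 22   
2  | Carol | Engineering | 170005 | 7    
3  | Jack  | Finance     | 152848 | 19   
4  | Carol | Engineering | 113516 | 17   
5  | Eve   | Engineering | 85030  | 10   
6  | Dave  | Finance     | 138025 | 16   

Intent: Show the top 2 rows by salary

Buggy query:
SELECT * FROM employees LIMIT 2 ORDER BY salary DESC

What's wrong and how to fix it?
Bug: ORDER BY cannot follow LIMIT; LIMIT is the final clause

Fix: Sort with ORDER BY, then apply LIMIT

Corrected query:
SELECT * FROM employees ORDER BY salary DESC LIMIT 2

Result:
id | name  | dept        | salary | years
---+-------+-------------+--------+------
2  | Carol | Engineering | 170005 | 7    
1  | Frank | Finance     | 164034 | 22   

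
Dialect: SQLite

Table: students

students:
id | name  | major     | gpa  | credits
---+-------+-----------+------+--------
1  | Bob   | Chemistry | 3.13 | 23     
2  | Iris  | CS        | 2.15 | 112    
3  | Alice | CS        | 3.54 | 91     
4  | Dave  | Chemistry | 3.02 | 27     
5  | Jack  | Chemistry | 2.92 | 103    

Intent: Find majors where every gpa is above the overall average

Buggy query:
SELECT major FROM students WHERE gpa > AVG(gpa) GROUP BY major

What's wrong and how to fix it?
Bug: AVG() is an aggregate; it can't sit directly in WHERE

Fix: Use a subquery for AVG and a HAVING MIN(...) filter so the condition holds for every row in the group

Corrected query:
SELECT major FROM students GROUP BY major HAVING MIN(gpa) > (SELECT AVG(gpa) FROM students)

Result:
(no rows)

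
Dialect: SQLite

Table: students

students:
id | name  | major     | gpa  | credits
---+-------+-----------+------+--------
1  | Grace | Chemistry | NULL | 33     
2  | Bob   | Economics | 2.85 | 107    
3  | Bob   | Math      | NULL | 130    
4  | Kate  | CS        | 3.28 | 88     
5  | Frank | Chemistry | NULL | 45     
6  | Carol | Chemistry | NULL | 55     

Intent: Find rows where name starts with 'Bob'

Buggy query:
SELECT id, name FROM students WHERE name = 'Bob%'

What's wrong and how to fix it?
Bug: Wildcards only work with LIKE; '=' treats '%' as a literal character

Fix: Use LIKE for wildcard pattern matching

Corrected query:
SELECT id, name FROM students WHERE name LIKE 'Bob%'

Result:
id | name
---+-----
2  | Bob 
3  | Bob 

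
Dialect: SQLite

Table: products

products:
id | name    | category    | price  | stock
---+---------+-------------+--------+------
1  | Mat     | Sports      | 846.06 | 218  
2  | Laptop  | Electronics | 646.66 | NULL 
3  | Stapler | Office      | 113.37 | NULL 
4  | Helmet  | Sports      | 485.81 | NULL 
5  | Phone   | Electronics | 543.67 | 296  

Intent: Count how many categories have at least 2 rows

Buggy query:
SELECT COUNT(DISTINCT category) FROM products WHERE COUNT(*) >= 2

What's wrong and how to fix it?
Bug: WHERE filters individual rows, not groups, so a group-level COUNT is invalid there

Fix: Group first with HAVING COUNT(*) >= 2, then COUNT the resulting groups

Corrected query:
SELECT COUNT(*) FROM (SELECT category FROM products GROUP BY category HAVING COUNT(*) >= 2)

Result:
COUNT(*)
--------
2       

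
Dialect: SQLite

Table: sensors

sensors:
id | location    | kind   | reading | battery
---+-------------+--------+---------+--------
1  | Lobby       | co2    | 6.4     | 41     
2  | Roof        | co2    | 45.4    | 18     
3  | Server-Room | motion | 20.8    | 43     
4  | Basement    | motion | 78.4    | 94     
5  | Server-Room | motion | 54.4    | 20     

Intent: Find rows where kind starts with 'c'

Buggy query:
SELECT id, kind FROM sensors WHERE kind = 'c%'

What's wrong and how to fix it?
Bug: '=' compares the literal string including the % character; pattern matching needs LIKE

Fix: Replace '=' with LIKE so 'c%' is treated as a pattern

Corrected query:
SELECT id, kind FROM sensors WHERE kind LIKE 'c%'

Result:
id | kind
---+-----
1  | co2 
2  | co2 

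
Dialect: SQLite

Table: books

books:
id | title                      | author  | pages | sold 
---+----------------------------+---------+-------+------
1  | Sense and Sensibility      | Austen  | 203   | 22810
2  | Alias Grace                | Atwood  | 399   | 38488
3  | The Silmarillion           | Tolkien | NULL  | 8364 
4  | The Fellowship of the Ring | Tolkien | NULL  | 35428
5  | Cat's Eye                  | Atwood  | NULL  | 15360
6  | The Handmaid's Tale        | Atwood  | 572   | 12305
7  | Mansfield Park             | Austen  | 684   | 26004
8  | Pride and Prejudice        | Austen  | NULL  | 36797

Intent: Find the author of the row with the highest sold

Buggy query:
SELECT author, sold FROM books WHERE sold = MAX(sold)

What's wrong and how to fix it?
Bug: WHERE is evaluated per row; an aggregate over the whole table isn't defined there

Fix: Wrap MAX in a scalar subquery so WHERE compares against a single value

Corrected query:
SELECT author, sold FROM books WHERE sold = (SELECT MAX(sold) FROM books)

Result:
author | sold 
-------+------
Atwood | 38488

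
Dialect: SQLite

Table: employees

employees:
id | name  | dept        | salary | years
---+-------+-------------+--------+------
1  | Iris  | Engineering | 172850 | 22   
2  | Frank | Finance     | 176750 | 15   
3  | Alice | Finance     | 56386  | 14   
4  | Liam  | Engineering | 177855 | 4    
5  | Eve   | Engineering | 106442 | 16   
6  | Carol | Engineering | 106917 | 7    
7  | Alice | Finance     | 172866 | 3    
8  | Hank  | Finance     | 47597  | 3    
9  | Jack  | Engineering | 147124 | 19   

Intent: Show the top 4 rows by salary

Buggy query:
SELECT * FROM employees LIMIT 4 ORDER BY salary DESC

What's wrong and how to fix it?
Bug: ORDER BY cannot follow LIMIT; LIMIT is the final clause

Fix: Sort with ORDER BY, then apply LIMIT

Corrected query:
SELECT * FROM employees ORDER BY salary DESC LIMIT 4

Result:
id | name  | dept        | salary | years
---+-------+-------------+--------+------
4  | Liam  | Engineering | 177855 | 4    
2  | Frank | Finance     | 176750 | 15   
7  | Alice | Finance     | 172866 | 3    
1  | Iris  | Engineering | 172850 | 22   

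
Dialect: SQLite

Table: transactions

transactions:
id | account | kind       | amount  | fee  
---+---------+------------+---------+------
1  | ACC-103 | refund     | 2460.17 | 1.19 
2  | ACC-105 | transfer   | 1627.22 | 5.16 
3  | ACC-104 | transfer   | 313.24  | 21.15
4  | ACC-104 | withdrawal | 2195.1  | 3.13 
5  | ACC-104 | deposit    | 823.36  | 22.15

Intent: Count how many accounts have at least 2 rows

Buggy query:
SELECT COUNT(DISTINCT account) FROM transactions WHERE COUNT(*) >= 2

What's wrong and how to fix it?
Bug: COUNT(*) cannot appear in WHERE; the per-group count doesn't exist yet

Fix: Use a subquery that GROUPs and filters with HAVING, then count its rows

Corrected query:
SELECT COUNT(*) FROM (SELECT account FROM transactions GROUP BY account HAVING COUNT(*) >= 2)

Result:
COUNT(*)
--------
1       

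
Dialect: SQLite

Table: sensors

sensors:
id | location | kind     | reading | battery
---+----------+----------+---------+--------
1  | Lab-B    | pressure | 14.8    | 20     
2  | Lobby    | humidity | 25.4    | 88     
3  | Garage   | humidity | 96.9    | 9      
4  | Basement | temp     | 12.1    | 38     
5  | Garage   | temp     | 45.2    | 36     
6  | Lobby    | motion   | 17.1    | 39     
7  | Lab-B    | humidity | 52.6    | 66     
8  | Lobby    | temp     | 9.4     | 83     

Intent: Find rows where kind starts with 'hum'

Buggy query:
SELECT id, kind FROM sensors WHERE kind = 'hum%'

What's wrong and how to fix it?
Bug: '=' compares the literal string including the % character; pattern matching needs LIKE

Fix: Replace '=' with LIKE so 'hum%' is treated as a pattern

Corrected query:
SELECT id, kind FROM sensors WHERE kind LIKE 'hum%'

Result:
id | kind    
---+---------
2  | humidity
3  | humidity
7  | humidity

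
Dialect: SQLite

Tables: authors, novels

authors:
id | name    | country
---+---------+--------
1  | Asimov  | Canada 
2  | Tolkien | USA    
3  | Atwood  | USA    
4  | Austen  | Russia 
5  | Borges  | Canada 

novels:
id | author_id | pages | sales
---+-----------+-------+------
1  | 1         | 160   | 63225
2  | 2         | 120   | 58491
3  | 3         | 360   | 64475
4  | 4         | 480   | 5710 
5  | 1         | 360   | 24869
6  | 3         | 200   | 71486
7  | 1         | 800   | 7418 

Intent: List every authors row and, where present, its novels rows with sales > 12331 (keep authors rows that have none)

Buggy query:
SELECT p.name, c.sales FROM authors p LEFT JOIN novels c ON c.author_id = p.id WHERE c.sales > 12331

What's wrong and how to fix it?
Bug: A WHERE condition on the right-hand table after LEFT JOIN drops unmatched parents

Fix: Move the right-table condition into the ON clause so unmatched parents are kept

Corrected query:
SELECT p.name, c.sales FROM authors p LEFT JOIN novels c ON c.author_id = p.id AND c.sales > 12331

Result:
name    | sales
--------+------
Asimov  | 24869
Asimov  | 63225
Tolkien | 58491
Atwood  | 64475
Atwood  | 71486
Austen  | NULL 
Borges  | NULL 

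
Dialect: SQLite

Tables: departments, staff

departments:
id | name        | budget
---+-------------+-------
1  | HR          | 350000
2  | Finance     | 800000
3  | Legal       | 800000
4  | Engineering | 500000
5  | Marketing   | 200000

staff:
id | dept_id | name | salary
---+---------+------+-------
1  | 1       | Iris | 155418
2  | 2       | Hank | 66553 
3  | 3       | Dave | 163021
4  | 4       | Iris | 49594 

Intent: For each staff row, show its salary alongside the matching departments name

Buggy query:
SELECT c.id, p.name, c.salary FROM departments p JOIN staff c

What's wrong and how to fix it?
Bug: Missing join condition: each staff row is matched to all departments rows instead of just its own

Fix: Add ON c.dept_id = p.id to the JOIN

Corrected query:
SELECT c.id, p.name, c.salary FROM departments p JOIN staff c ON c.dept_id = p.id

Result:
id | name        | salary
---+-------------+-------
1  | HR          | 155418
2  | Finance     | 66553 
3  | Legal       | 163021
4  | Engineering | 49594 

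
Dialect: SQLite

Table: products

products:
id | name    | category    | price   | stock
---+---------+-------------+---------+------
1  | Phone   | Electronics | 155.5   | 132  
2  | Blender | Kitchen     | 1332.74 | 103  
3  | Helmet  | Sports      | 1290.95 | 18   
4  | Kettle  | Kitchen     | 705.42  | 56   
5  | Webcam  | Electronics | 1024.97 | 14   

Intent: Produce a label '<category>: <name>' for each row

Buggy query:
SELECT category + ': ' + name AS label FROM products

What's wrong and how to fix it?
Bug: '+' is numeric addition; on text columns SQLite converts them to 0 instead of concatenating

Fix: Use the || operator for string concatenation

Corrected query:
SELECT category || ': ' || name AS label FROM products

Result:
label              
-------------------
Electronics: Phone 
Kitchen: Blender   
Sports: Helmet     
Kitchen: Kettle    
Electronics: Webcam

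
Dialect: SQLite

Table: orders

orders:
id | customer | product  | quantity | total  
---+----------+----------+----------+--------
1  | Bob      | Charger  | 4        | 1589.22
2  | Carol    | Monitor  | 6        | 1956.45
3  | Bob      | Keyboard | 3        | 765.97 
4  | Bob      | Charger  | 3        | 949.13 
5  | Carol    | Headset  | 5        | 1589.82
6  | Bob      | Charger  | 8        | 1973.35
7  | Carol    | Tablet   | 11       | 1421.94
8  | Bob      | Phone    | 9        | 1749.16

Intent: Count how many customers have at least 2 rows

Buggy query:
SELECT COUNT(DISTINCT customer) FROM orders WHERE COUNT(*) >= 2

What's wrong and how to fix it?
Bug: WHERE filters individual rows, not groups, so a group-level COUNT is invalid there

Fix: Group first with HAVING COUNT(*) >= 2, then COUNT the resulting groups

Corrected query:
SELECT COUNT(*) FROM (SELECT customer FROM orders GROUP BY customer HAVING COUNT(*) >= 2)

Result:
COUNT(*)
--------
2       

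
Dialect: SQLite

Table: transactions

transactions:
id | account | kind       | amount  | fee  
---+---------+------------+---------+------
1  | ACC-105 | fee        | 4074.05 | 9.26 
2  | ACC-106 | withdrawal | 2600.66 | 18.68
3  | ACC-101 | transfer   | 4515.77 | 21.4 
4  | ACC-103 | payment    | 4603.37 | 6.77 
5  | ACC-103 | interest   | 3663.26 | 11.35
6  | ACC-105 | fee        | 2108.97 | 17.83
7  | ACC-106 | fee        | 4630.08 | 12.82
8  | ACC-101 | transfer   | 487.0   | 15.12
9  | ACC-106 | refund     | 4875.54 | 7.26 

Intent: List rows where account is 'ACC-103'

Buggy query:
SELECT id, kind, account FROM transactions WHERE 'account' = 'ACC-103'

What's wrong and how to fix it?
Bug: 'account' in single quotes is a string literal, not the column; the comparison is literal-vs-literal and never true

Fix: Remove the quotes around the column name (or use double quotes for an identifier)

Corrected query:
SELECT id, kind, account FROM transactions WHERE account = 'ACC-103'

Result:
id | kind     | account
---+----------+--------
4  | payment  | ACC-103
5  | interest | ACC-103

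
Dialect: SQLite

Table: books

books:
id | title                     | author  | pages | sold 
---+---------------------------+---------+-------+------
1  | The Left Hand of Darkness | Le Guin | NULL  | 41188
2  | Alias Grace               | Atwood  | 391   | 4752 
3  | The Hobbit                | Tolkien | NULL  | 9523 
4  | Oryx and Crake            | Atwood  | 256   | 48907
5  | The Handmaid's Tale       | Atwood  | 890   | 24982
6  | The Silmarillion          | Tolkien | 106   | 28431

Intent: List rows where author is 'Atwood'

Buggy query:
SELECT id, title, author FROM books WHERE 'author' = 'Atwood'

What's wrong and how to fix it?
Bug: Single quotes denote string literals in SQL; the column name is being compared as a constant string

Fix: Remove the quotes around the column name (or use double quotes for an identifier)

Corrected query:
SELECT id, title, author FROM books WHERE author = 'Atwood'

Result:
id | title               | author
---+---------------------+-------
2  | Alias Grace         | Atwood
4  | Oryx and Crake      | Atwood
5  | The Handmaid's Tale | Atwood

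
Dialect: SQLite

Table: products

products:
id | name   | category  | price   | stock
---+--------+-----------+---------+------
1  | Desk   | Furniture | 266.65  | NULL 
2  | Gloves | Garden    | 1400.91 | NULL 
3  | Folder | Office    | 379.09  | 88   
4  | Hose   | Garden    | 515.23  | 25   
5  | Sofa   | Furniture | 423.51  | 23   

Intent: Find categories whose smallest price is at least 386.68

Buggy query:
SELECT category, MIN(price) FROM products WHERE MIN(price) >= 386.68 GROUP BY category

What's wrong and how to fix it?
Bug: MIN() in WHERE is a misuse of aggregate

Fix: Use HAVING for the per-group MIN condition

Corrected query:
SELECT category, MIN(price) FROM products GROUP BY category HAVING MIN(price) >= 386.68

Result:
category | MIN(price)
---------+-----------
Garden   | 515.23    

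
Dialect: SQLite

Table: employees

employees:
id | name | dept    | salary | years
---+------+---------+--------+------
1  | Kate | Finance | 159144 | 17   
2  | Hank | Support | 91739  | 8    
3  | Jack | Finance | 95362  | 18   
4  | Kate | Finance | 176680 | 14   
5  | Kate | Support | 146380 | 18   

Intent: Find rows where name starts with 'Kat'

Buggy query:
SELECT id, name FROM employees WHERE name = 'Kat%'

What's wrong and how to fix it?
Bug: '=' compares the literal string including the % character; pattern matching needs LIKE

Fix: Use LIKE for wildcard pattern matching

Corrected query:
SELECT id, name FROM employees WHERE name LIKE 'Kat%'

Result:
id | name
---+-----
1  | Kate
4  | Kate
5  | Kate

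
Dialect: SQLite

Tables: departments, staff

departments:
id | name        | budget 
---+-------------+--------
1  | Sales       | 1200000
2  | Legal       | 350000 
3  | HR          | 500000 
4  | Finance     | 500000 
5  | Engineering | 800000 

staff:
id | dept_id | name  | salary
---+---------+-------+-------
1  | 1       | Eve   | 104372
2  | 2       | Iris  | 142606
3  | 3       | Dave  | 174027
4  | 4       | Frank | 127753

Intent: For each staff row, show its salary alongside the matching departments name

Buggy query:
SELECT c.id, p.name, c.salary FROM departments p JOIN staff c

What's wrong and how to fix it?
Bug: JOIN with no ON clause produces a cartesian product; every staff row pairs with every departments row

Fix: Specify the join condition linking the foreign key to the parent id

Corrected query:
SELECT c.id, p.name, c.salary FROM departments p JOIN staff c ON c.dept_id = p.id

Result:
id | name    | salary
---+---------+-------
1  | Sales   | 104372
2  | Legal   | 142606
3  | HR      | 174027
4  | Finance | 127753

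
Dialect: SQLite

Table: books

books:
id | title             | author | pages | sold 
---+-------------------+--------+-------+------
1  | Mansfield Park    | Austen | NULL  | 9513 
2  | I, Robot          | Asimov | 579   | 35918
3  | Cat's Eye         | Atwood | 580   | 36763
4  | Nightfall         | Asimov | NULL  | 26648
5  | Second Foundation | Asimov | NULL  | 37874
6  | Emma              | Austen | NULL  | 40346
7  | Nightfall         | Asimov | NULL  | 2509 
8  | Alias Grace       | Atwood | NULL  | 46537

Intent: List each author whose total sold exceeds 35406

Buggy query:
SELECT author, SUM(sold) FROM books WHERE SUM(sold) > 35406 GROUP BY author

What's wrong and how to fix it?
Bug: Aggregate functions cannot appear in a WHERE clause

Fix: Move the aggregate condition to a HAVING clause

Corrected query:
SELECT author, SUM(sold) FROM books GROUP BY author HAVING SUM(sold) > 35406

Result:
author | SUM(sold)
-------+----------
Asimov | 102949   
Atwood | 83300    
Austen | 49859    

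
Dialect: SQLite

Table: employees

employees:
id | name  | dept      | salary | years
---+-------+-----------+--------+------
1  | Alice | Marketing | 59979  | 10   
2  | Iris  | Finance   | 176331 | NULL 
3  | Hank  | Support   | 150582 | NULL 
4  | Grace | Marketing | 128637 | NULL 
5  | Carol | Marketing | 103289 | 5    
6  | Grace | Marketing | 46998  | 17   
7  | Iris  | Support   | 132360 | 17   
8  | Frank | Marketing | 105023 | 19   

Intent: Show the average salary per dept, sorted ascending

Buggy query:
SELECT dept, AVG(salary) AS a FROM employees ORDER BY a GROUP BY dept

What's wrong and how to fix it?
Bug: ORDER BY appears before GROUP BY; SQL clause order requires GROUP BY first

Fix: Reorder: SELECT … FROM … GROUP BY … ORDER BY …

Corrected query:
SELECT dept, AVG(salary) AS a FROM employees GROUP BY dept ORDER BY a

Result:
dept      | a      
----------+--------
Marketing | 88785.2
Support   | 141471 
Finance   | 176331 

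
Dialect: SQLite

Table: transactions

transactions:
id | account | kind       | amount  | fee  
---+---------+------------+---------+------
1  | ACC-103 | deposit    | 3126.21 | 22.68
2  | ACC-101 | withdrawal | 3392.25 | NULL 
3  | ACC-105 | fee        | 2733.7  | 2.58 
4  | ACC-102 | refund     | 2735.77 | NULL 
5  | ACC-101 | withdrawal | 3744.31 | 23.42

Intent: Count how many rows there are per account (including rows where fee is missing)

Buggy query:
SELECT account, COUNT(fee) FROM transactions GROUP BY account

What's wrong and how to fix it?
Bug: COUNT(column) counts non-NULL values only; rows with NULL fee aren't counted

Fix: Use COUNT(*) to count all rows regardless of NULL

Corrected query:
SELECT account, COUNT(*) FROM transactions GROUP BY account

Result:
account | COUNT(*)
--------+---------
ACC-101 | 2       
ACC-102 | 1       
ACC-103 | 1       
ACC-105 | 1       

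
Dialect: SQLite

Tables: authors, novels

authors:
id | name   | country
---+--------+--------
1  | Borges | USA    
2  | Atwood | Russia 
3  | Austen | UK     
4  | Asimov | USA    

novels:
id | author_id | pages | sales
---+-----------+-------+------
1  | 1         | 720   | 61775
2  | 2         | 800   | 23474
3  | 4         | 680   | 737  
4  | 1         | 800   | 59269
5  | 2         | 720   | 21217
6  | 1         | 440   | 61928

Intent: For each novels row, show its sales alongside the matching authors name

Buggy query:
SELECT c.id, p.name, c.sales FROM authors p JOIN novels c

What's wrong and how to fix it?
Bug: Missing join condition: each novels row is matched to all authors rows instead of just its own

Fix: Add ON c.author_id = p.id to the JOIN

Corrected query:
SELECT c.id, p.name, c.sales FROM authors p JOIN novels c ON c.author_id = p.id

Result:
id | name   | sales
---+--------+------
1  | Borges | 61775
2  | Atwood | 23474
3  | Asimov | 737  
4  | Borges | 59269
5  | Atwood | 21217
6  | Borges | 61928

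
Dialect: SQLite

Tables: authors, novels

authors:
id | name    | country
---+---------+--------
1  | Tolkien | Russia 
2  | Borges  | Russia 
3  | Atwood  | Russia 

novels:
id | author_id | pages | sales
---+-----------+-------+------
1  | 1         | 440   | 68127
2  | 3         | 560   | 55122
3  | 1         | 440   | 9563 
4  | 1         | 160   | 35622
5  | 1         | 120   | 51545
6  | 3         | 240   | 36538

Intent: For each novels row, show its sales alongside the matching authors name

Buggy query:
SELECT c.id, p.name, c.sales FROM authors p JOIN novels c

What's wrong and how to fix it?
Bug: JOIN with no ON clause produces a cartesian product; every novels row pairs with every authors row

Fix: Add ON c.author_id = p.id to the JOIN

Corrected query:
SELECT c.id, p.name, c.sales FROM authors p JOIN novels c ON c.author_id = p.id

Result:
id | name    | sales
---+---------+------
1  | Tolkien | 68127
2  | Atwood  | 55122
3  | Tolkien | 9563 
4  | Tolkien | 35622
5  | Tolkien | 51545
6  | Atwood  | 36538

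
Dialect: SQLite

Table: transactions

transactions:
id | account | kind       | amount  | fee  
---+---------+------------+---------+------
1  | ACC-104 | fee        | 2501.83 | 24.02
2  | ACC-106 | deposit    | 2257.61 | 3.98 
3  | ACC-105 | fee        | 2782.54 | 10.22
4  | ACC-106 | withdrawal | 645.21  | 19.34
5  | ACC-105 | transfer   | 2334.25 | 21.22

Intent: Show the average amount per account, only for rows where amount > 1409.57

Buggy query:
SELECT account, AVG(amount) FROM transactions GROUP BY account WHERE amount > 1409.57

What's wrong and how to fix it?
Bug: Row-level WHERE must come before GROUP BY in the clause order

Fix: Place WHERE between FROM and GROUP BY

Corrected query:
SELECT account, AVG(amount) FROM transactions WHERE amount > 1409.57 GROUP BY account

Result:
account | AVG(amount)
--------+------------
ACC-104 | 2501.83    
ACC-105 | 2558.395   
ACC-106 | 2257.61    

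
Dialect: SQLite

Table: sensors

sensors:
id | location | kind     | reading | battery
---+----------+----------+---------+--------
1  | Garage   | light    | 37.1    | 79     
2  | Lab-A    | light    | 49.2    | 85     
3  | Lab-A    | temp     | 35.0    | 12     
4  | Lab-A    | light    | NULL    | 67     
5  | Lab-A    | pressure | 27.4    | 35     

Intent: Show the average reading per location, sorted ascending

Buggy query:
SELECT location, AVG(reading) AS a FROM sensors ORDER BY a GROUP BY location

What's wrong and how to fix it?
Bug: ORDER BY appears before GROUP BY; SQL clause order requires GROUP BY first

Fix: Move ORDER BY to the end, after GROUP BY

Corrected query:
SELECT location, AVG(reading) AS a FROM sensors GROUP BY location ORDER BY a

Result:
location | a   
---------+-----
Garage   | 37.1
Lab-A    | 37.2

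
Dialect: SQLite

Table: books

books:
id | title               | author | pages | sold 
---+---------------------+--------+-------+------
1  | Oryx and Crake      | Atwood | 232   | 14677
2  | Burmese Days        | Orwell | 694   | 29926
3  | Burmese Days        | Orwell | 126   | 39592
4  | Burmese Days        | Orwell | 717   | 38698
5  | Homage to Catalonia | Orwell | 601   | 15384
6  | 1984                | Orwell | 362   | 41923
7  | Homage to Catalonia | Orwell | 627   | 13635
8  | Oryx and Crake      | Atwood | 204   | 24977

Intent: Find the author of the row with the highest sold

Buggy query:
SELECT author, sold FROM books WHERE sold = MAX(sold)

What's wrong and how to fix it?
Bug: MAX(sold) is an aggregate and cannot be used directly in WHERE

Fix: Use a subquery: WHERE sold = (SELECT MAX(sold) FROM books)

Corrected query:
SELECT author, sold FROM books WHERE sold = (SELECT MAX(sold) FROM books)

Result:
author | sold 
-------+------
Orwell | 41923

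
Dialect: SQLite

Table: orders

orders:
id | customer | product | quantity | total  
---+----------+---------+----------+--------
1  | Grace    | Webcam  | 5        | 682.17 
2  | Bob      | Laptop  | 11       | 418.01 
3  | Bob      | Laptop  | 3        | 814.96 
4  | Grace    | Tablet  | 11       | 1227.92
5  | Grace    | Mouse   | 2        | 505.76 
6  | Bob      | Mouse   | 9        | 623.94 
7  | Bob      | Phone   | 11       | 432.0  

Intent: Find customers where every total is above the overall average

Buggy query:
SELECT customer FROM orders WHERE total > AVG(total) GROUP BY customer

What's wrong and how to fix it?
Bug: WHERE evaluates per row before aggregation, so AVG() is unavailable

Fix: Use a subquery for AVG and a HAVING MIN(...) filter so the condition holds for every row in the group

Corrected query:
SELECT customer FROM orders GROUP BY customer HAVING MIN(total) > (SELECT AVG(total) FROM orders)

Result:
(no rows)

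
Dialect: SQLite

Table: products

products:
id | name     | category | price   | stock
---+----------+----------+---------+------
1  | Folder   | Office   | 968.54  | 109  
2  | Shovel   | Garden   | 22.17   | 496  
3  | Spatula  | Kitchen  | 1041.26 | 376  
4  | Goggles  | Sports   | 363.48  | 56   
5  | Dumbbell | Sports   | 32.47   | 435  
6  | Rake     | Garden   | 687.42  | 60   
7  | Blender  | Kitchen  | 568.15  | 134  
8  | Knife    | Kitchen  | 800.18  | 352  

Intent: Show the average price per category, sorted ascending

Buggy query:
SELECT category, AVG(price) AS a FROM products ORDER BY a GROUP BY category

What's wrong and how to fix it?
Bug: ORDER BY appears before GROUP BY; SQL clause order requires GROUP BY first

Fix: Reorder: SELECT … FROM … GROUP BY … ORDER BY …

Corrected query:
SELECT category, AVG(price) AS a FROM products GROUP BY category ORDER BY a

Result:
category | a         
---------+-----------
Sports   | 197.975   
Garden   | 354.795   
Kitchen  | 803.196667
Office   | 968.54    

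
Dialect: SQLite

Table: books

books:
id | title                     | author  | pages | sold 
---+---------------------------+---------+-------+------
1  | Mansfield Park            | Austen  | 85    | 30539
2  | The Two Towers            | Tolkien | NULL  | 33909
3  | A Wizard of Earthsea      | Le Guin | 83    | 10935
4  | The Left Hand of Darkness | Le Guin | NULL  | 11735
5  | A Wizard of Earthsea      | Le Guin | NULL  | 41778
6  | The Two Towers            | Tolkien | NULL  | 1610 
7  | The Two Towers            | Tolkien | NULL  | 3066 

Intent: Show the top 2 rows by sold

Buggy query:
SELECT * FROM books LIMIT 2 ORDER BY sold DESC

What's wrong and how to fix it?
Bug: ORDER BY cannot follow LIMIT; LIMIT is the final clause

Fix: Sort with ORDER BY, then apply LIMIT

Corrected query:
SELECT * FROM books ORDER BY sold DESC LIMIT 2

Result:
id | title                | author  | pages | sold 
---+----------------------+---------+-------+------
5  | A Wizard of Earthsea | Le Guin | NULL  | 41778
2  | The Two Towers       | Tolkien | NULL  | 33909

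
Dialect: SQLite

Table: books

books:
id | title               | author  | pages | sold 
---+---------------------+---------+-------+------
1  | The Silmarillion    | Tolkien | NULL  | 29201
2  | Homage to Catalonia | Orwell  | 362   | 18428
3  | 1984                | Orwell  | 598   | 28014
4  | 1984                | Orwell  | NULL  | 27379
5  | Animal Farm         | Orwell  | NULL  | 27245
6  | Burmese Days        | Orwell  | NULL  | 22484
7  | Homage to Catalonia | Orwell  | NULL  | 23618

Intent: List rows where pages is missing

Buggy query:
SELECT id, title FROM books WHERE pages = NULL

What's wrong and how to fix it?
Bug: '= NULL' is always unknown in SQL three-valued logic, so no rows match

Fix: Use IS NULL to test for NULL

Corrected query:
SELECT id, title FROM books WHERE pages IS NULL

Result:
id | title              
---+--------------------
1  | The Silmarillion   
4  | 1984               
5  | Animal Farm        
6  | Burmese Days       
7  | Homage to Catalonia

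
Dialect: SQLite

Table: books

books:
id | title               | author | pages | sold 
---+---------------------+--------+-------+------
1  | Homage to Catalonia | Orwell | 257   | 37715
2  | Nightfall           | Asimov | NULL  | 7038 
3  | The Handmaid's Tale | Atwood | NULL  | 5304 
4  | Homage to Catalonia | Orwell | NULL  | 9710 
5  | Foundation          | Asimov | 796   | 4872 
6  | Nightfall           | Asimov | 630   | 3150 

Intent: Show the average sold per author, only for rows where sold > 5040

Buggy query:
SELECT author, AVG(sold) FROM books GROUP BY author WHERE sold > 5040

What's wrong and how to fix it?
Bug: WHERE cannot follow GROUP BY

Fix: Place WHERE between FROM and GROUP BY

Corrected query:
SELECT author, AVG(sold) FROM books WHERE sold > 5040 GROUP BY author

Result:
author | AVG(sold)
-------+----------
Asimov | 7038     
Atwood | 5304     
Orwell | 23712.5  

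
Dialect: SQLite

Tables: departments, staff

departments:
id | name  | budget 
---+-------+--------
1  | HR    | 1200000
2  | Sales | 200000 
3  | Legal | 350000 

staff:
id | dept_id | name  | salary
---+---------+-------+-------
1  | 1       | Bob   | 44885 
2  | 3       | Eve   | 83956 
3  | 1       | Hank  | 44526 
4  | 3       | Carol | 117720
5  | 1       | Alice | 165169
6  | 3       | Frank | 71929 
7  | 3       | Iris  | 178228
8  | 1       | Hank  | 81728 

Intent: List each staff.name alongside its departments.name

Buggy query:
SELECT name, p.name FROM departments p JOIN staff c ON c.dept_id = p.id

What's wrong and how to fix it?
Bug: Both tables have a 'name' column; the unqualified reference is ambiguous

Fix: Qualify the column with its table alias (c.name)

Corrected query:
SELECT c.name, p.name FROM departments p JOIN staff c ON c.dept_id = p.id

Result:
name  | name 
------+------
Bob   | HR   
Eve   | Legal
Hank  | HR   
Carol | Legal
Alice | HR   
Frank | Legal
Iris  | Legal
Hank  | HR   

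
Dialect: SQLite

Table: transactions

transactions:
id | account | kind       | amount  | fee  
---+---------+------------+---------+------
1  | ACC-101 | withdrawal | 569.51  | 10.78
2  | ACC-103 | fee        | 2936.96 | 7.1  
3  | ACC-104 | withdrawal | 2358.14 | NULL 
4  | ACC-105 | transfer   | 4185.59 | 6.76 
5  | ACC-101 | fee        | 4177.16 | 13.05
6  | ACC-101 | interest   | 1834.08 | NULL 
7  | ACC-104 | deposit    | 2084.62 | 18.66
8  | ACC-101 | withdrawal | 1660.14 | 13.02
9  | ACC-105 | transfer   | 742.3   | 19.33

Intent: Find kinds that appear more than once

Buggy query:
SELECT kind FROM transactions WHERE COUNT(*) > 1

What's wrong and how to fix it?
Bug: COUNT(*) is an aggregate and cannot be used in WHERE

Fix: Group first, then use HAVING for the count condition

Corrected query:
SELECT kind FROM transactions GROUP BY kind HAVING COUNT(*) > 1

Result:
kind      
----------
fee       
transfer  
withdrawal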